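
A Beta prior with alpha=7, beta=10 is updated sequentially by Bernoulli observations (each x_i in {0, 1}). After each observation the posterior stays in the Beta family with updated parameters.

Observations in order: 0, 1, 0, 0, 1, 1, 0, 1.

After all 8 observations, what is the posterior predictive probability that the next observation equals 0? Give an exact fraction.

obs 1: x=0 → posterior Beta(7, 11)
obs 2: x=1 → posterior Beta(8, 11)
obs 3: x=0 → posterior Beta(8, 12)
obs 4: x=0 → posterior Beta(8, 13)
obs 5: x=1 → posterior Beta(9, 13)
obs 6: x=1 → posterior Beta(10, 13)
obs 7: x=0 → posterior Beta(10, 14)
obs 8: x=1 → posterior Beta(11, 14)

14/25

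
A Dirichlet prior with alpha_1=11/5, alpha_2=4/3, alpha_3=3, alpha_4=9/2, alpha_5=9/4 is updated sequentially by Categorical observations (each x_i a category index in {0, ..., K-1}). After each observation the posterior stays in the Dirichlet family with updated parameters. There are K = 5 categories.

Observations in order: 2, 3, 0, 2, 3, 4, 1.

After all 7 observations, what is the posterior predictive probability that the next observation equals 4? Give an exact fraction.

195/1217

obs 1: x=2 → posterior Dirichlet(11/5, 4/3, 4, 9/2, 9/4)
obs 2: x=3 → posterior Dirichlet(11/5, 4/3, 4, 11/2, 9/4)
obs 3: x=0 → posterior Dirichlet(16/5, 4/3, 4, 11/2, 9/4)
obs 4: x=2 → posterior Dirichlet(16/5, 4/3, 5, 11/2, 9/4)
obs 5: x=3 → posterior Dirichlet(16/5, 4/3, 5, 13/2, 9/4)
obs 6: x=4 → posterior Dirichlet(16/5, 4/3, 5, 13/2, 13/4)
obs 7: x=1 → posterior Dirichlet(16/5, 7/3, 5, 13/2, 13/4)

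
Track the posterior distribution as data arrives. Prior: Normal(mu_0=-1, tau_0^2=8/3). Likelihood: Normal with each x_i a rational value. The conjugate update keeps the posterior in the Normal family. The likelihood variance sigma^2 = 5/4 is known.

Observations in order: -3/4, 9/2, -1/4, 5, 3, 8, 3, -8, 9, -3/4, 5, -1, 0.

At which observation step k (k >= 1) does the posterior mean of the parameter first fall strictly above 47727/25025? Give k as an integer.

obs 1: x=-3/4 → posterior Normal(-39/47, 40/47)
obs 2: x=9/2 → posterior Normal(105/79, 40/79)
obs 3: x=-1/4 → posterior Normal(97/111, 40/111)
obs 4: x=5 → posterior Normal(257/143, 40/143)
obs 5: x=3 → posterior Normal(353/175, 8/35)
obs 6: x=8 → posterior Normal(203/69, 40/207)
obs 7: x=3 → posterior Normal(705/239, 40/239)
obs 8: x=-8 → posterior Normal(449/271, 40/271)
obs 9: x=9 → posterior Normal(737/303, 40/303)
obs 10: x=-3/4 → posterior Normal(713/335, 8/67)
obs 11: x=5 → posterior Normal(873/367, 40/367)
obs 12: x=-1 → posterior Normal(841/399, 40/399)
obs 13: x=0 → posterior Normal(841/431, 40/431)

k = 5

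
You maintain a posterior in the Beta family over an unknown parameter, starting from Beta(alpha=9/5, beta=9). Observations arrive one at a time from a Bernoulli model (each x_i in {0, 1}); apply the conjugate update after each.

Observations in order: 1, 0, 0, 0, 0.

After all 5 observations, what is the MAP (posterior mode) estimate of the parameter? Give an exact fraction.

obs 1: x=1 → posterior Beta(14/5, 9)
obs 2: x=0 → posterior Beta(14/5, 10)
obs 3: x=0 → posterior Beta(14/5, 11)
obs 4: x=0 → posterior Beta(14/5, 12)
obs 5: x=0 → posterior Beta(14/5, 13)

3/23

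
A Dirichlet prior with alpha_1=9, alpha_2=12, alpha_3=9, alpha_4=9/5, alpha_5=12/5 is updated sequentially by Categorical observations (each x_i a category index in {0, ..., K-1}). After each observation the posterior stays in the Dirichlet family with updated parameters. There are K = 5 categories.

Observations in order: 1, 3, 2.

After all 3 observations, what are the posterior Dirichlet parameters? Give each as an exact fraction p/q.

obs 1: x=1 → posterior Dirichlet(9, 13, 9, 9/5, 12/5)
obs 2: x=3 → posterior Dirichlet(9, 13, 9, 14/5, 12/5)
obs 3: x=2 → posterior Dirichlet(9, 13, 10, 14/5, 12/5)

alpha_1=9, alpha_2=13, alpha_3=10, alpha_4=14/5, alpha_5=12/5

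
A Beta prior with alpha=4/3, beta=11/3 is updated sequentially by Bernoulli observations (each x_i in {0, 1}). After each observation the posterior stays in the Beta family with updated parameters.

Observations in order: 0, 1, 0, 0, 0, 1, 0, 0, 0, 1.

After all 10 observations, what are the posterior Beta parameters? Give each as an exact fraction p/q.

obs 1: x=0 → posterior Beta(4/3, 14/3)
obs 2: x=1 → posterior Beta(7/3, 14/3)
obs 3: x=0 → posterior Beta(7/3, 17/3)
obs 4: x=0 → posterior Beta(7/3, 20/3)
obs 5: x=0 → posterior Beta(7/3, 23/3)
obs 6: x=1 → posterior Beta(10/3, 23/3)
obs 7: x=0 → posterior Beta(10/3, 26/3)
obs 8: x=0 → posterior Beta(10/3, 29/3)
obs 9: x=0 → posterior Beta(10/3, 32/3)
obs 10: x=1 → posterior Beta(13/3, 32/3)

alpha=13/3, beta=32/3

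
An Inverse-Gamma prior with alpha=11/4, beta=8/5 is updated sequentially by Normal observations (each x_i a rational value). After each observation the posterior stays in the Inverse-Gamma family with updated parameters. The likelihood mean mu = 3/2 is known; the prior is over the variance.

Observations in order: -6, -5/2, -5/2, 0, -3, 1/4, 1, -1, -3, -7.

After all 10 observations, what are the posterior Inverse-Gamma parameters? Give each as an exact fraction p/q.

alpha=31/4, beta=17161/160

obs 1: x=-6 → posterior Inverse-Gamma(13/4, 1189/40)
obs 2: x=-5/2 → posterior Inverse-Gamma(15/4, 1509/40)
obs 3: x=-5/2 → posterior Inverse-Gamma(17/4, 1829/40)
obs 4: x=0 → posterior Inverse-Gamma(19/4, 937/20)
obs 5: x=-3 → posterior Inverse-Gamma(21/4, 2279/40)
obs 6: x=1/4 → posterior Inverse-Gamma(23/4, 9241/160)
obs 7: x=1 → posterior Inverse-Gamma(25/4, 9261/160)
obs 8: x=-1 → posterior Inverse-Gamma(27/4, 9761/160)
obs 9: x=-3 → posterior Inverse-Gamma(29/4, 11381/160)
obs 10: x=-7 → posterior Inverse-Gamma(31/4, 17161/160)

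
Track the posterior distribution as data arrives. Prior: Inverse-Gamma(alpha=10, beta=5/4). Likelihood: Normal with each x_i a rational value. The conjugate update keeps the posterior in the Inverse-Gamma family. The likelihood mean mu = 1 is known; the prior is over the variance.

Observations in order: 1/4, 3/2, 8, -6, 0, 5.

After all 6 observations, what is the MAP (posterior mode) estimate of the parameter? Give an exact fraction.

obs 1: x=1/4 → posterior Inverse-Gamma(21/2, 49/32)
obs 2: x=3/2 → posterior Inverse-Gamma(11, 53/32)
obs 3: x=8 → posterior Inverse-Gamma(23/2, 837/32)
obs 4: x=-6 → posterior Inverse-Gamma(12, 1621/32)
obs 5: x=0 → posterior Inverse-Gamma(25/2, 1637/32)
obs 6: x=5 → posterior Inverse-Gamma(13, 1893/32)

1893/448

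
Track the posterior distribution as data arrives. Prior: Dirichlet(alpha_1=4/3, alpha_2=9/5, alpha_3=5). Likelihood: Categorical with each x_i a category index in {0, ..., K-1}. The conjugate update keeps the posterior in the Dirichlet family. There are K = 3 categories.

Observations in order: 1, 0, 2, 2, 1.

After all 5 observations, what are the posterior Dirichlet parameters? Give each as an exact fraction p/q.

obs 1: x=1 → posterior Dirichlet(4/3, 14/5, 5)
obs 2: x=0 → posterior Dirichlet(7/3, 14/5, 5)
obs 3: x=2 → posterior Dirichlet(7/3, 14/5, 6)
obs 4: x=2 → posterior Dirichlet(7/3, 14/5, 7)
obs 5: x=1 → posterior Dirichlet(7/3, 19/5, 7)

alpha_1=7/3, alpha_2=19/5, alpha_3=7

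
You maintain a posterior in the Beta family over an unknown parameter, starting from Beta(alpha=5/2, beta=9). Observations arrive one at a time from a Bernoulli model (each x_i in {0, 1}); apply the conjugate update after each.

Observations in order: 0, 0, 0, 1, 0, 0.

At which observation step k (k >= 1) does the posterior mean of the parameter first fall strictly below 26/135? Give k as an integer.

k = 2

obs 1: x=0 → posterior Beta(5/2, 10)
obs 2: x=0 → posterior Beta(5/2, 11)
obs 3: x=0 → posterior Beta(5/2, 12)
obs 4: x=1 → posterior Beta(7/2, 12)
obs 5: x=0 → posterior Beta(7/2, 13)
obs 6: x=0 → posterior Beta(7/2, 14)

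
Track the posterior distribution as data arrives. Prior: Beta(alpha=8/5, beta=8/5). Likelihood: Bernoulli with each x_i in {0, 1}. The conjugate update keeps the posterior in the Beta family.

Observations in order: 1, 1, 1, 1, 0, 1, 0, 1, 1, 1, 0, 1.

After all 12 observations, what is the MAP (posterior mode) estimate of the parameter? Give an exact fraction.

8/11

obs 1: x=1 → posterior Beta(13/5, 8/5)
obs 2: x=1 → posterior Beta(18/5, 8/5)
obs 3: x=1 → posterior Beta(23/5, 8/5)
obs 4: x=1 → posterior Beta(28/5, 8/5)
obs 5: x=0 → posterior Beta(28/5, 13/5)
obs 6: x=1 → posterior Beta(33/5, 13/5)
obs 7: x=0 → posterior Beta(33/5, 18/5)
obs 8: x=1 → posterior Beta(38/5, 18/5)
obs 9: x=1 → posterior Beta(43/5, 18/5)
obs 10: x=1 → posterior Beta(48/5, 18/5)
obs 11: x=0 → posterior Beta(48/5, 23/5)
obs 12: x=1 → posterior Beta(53/5, 23/5)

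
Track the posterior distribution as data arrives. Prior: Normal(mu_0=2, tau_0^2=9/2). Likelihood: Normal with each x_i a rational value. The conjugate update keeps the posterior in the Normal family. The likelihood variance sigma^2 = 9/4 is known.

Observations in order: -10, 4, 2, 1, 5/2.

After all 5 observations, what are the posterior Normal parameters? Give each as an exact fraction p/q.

obs 1: x=-10 → posterior Normal(-6, 3/2)
obs 2: x=4 → posterior Normal(-2, 9/10)
obs 3: x=2 → posterior Normal(-6/7, 9/14)
obs 4: x=1 → posterior Normal(-4/9, 1/2)
obs 5: x=5/2 → posterior Normal(1/11, 9/22)

mu_0=1/11, tau_0^2=9/22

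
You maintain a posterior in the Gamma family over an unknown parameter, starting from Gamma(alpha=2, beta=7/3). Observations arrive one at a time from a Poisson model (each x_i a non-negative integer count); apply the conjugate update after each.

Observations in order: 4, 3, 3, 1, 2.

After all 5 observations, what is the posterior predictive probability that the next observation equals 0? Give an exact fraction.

136880068015412051968/931322574615478515625

obs 1: x=4 → posterior Gamma(6, 10/3)
obs 2: x=3 → posterior Gamma(9, 13/3)
obs 3: x=3 → posterior Gamma(12, 16/3)
obs 4: x=1 → posterior Gamma(13, 19/3)
obs 5: x=2 → posterior Gamma(15, 22/3)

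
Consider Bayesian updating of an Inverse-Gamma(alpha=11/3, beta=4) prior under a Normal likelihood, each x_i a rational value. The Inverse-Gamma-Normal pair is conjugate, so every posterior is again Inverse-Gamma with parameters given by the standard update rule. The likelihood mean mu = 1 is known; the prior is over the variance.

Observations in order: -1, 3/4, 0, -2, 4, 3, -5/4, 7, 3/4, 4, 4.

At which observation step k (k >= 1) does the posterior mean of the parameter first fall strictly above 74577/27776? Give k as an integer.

obs 1: x=-1 → posterior Inverse-Gamma(25/6, 6)
obs 2: x=3/4 → posterior Inverse-Gamma(14/3, 193/32)
obs 3: x=0 → posterior Inverse-Gamma(31/6, 209/32)
obs 4: x=-2 → posterior Inverse-Gamma(17/3, 353/32)
obs 5: x=4 → posterior Inverse-Gamma(37/6, 497/32)
obs 6: x=3 → posterior Inverse-Gamma(20/3, 561/32)
obs 7: x=-5/4 → posterior Inverse-Gamma(43/6, 321/16)
obs 8: x=7 → posterior Inverse-Gamma(23/3, 609/16)
obs 9: x=3/4 → posterior Inverse-Gamma(49/6, 1219/32)
obs 10: x=4 → posterior Inverse-Gamma(26/3, 1363/32)
obs 11: x=4 → posterior Inverse-Gamma(55/6, 1507/32)

k = 5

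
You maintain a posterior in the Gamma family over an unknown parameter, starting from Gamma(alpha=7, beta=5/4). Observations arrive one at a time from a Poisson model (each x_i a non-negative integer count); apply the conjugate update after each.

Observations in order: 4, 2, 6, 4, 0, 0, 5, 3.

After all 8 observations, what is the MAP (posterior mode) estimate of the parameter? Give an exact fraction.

120/37

obs 1: x=4 → posterior Gamma(11, 9/4)
obs 2: x=2 → posterior Gamma(13, 13/4)
obs 3: x=6 → posterior Gamma(19, 17/4)
obs 4: x=4 → posterior Gamma(23, 21/4)
obs 5: x=0 → posterior Gamma(23, 25/4)
obs 6: x=0 → posterior Gamma(23, 29/4)
obs 7: x=5 → posterior Gamma(28, 33/4)
obs 8: x=3 → posterior Gamma(31, 37/4)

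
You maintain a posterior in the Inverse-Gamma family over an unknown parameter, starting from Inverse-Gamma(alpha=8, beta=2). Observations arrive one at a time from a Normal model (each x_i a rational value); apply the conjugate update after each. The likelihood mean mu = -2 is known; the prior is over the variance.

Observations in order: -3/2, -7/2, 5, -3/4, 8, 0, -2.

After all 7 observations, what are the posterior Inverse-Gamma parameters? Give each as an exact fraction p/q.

alpha=23/2, beta=2577/32

obs 1: x=-3/2 → posterior Inverse-Gamma(17/2, 17/8)
obs 2: x=-7/2 → posterior Inverse-Gamma(9, 13/4)
obs 3: x=5 → posterior Inverse-Gamma(19/2, 111/4)
obs 4: x=-3/4 → posterior Inverse-Gamma(10, 913/32)
obs 5: x=8 → posterior Inverse-Gamma(21/2, 2513/32)
obs 6: x=0 → posterior Inverse-Gamma(11, 2577/32)
obs 7: x=-2 → posterior Inverse-Gamma(23/2, 2577/32)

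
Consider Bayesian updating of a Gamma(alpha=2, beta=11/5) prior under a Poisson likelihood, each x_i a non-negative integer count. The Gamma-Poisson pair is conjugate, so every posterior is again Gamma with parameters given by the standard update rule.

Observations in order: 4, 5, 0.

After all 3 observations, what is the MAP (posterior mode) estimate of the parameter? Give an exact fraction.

25/13

obs 1: x=4 → posterior Gamma(6, 16/5)
obs 2: x=5 → posterior Gamma(11, 21/5)
obs 3: x=0 → posterior Gamma(11, 26/5)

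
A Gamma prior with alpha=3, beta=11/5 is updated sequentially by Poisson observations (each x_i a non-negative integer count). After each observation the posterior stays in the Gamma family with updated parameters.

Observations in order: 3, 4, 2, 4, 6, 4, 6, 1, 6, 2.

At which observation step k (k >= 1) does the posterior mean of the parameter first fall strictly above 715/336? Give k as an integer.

obs 1: x=3 → posterior Gamma(6, 16/5)
obs 2: x=4 → posterior Gamma(10, 21/5)
obs 3: x=2 → posterior Gamma(12, 26/5)
obs 4: x=4 → posterior Gamma(16, 31/5)
obs 5: x=6 → posterior Gamma(22, 36/5)
obs 6: x=4 → posterior Gamma(26, 41/5)
obs 7: x=6 → posterior Gamma(32, 46/5)
obs 8: x=1 → posterior Gamma(33, 51/5)
obs 9: x=6 → posterior Gamma(39, 56/5)
obs 10: x=2 → posterior Gamma(41, 61/5)

k = 2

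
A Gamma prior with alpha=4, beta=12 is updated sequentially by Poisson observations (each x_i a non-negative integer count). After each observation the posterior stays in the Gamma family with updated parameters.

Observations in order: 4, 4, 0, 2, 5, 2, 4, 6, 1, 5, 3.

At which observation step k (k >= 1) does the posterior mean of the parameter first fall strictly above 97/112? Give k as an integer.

obs 1: x=4 → posterior Gamma(8, 13)
obs 2: x=4 → posterior Gamma(12, 14)
obs 3: x=0 → posterior Gamma(12, 15)
obs 4: x=2 → posterior Gamma(14, 16)
obs 5: x=5 → posterior Gamma(19, 17)
obs 6: x=2 → posterior Gamma(21, 18)
obs 7: x=4 → posterior Gamma(25, 19)
obs 8: x=6 → posterior Gamma(31, 20)
obs 9: x=1 → posterior Gamma(32, 21)
obs 10: x=5 → posterior Gamma(37, 22)
obs 11: x=3 → posterior Gamma(40, 23)

k = 4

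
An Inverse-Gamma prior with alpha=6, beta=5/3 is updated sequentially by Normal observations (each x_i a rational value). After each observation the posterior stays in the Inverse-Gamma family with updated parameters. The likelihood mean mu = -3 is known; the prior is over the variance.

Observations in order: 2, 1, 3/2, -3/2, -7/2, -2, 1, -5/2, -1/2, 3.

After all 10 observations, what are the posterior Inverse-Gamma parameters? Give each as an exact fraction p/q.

alpha=11, beta=1519/24

obs 1: x=2 → posterior Inverse-Gamma(13/2, 85/6)
obs 2: x=1 → posterior Inverse-Gamma(7, 133/6)
obs 3: x=3/2 → posterior Inverse-Gamma(15/2, 775/24)
obs 4: x=-3/2 → posterior Inverse-Gamma(8, 401/12)
obs 5: x=-7/2 → posterior Inverse-Gamma(17/2, 805/24)
obs 6: x=-2 → posterior Inverse-Gamma(9, 817/24)
obs 7: x=1 → posterior Inverse-Gamma(19/2, 1009/24)
obs 8: x=-5/2 → posterior Inverse-Gamma(10, 253/6)
obs 9: x=-1/2 → posterior Inverse-Gamma(21/2, 1087/24)
obs 10: x=3 → posterior Inverse-Gamma(11, 1519/24)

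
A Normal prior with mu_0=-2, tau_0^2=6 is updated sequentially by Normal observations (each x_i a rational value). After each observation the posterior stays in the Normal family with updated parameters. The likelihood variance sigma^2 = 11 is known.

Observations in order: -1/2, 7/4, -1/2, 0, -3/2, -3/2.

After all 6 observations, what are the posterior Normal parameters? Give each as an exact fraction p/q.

obs 1: x=-1/2 → posterior Normal(-25/17, 66/17)
obs 2: x=7/4 → posterior Normal(-29/46, 66/23)
obs 3: x=-1/2 → posterior Normal(-35/58, 66/29)
obs 4: x=0 → posterior Normal(-1/2, 66/35)
obs 5: x=-3/2 → posterior Normal(-53/82, 66/41)
obs 6: x=-3/2 → posterior Normal(-71/94, 66/47)

mu_0=-71/94, tau_0^2=66/47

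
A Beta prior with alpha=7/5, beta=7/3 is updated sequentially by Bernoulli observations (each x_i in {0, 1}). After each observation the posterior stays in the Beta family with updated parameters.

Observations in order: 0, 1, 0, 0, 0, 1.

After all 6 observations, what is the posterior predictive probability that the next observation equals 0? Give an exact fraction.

obs 1: x=0 → posterior Beta(7/5, 10/3)
obs 2: x=1 → posterior Beta(12/5, 10/3)
obs 3: x=0 → posterior Beta(12/5, 13/3)
obs 4: x=0 → posterior Beta(12/5, 16/3)
obs 5: x=0 → posterior Beta(12/5, 19/3)
obs 6: x=1 → posterior Beta(17/5, 19/3)

95/146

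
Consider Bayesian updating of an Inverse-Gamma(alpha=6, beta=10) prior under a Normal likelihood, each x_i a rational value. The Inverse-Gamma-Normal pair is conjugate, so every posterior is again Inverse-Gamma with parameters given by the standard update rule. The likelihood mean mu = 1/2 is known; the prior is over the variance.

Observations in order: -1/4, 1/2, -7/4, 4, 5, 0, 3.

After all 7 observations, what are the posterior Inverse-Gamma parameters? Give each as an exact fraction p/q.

obs 1: x=-1/4 → posterior Inverse-Gamma(13/2, 329/32)
obs 2: x=1/2 → posterior Inverse-Gamma(7, 329/32)
obs 3: x=-7/4 → posterior Inverse-Gamma(15/2, 205/16)
obs 4: x=4 → posterior Inverse-Gamma(8, 303/16)
obs 5: x=5 → posterior Inverse-Gamma(17/2, 465/16)
obs 6: x=0 → posterior Inverse-Gamma(9, 467/16)
obs 7: x=3 → posterior Inverse-Gamma(19/2, 517/16)

alpha=19/2, beta=517/16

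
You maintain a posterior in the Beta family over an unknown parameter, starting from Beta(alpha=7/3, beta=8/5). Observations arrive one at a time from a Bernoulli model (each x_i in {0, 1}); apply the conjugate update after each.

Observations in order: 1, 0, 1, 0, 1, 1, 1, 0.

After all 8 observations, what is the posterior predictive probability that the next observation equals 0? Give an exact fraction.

obs 1: x=1 → posterior Beta(10/3, 8/5)
obs 2: x=0 → posterior Beta(10/3, 13/5)
obs 3: x=1 → posterior Beta(13/3, 13/5)
obs 4: x=0 → posterior Beta(13/3, 18/5)
obs 5: x=1 → posterior Beta(16/3, 18/5)
obs 6: x=1 → posterior Beta(19/3, 18/5)
obs 7: x=1 → posterior Beta(22/3, 18/5)
obs 8: x=0 → posterior Beta(22/3, 23/5)

69/179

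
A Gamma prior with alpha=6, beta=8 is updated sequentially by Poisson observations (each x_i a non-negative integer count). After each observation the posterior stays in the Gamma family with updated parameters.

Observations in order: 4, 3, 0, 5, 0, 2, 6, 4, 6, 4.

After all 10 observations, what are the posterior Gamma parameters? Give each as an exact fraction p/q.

alpha=40, beta=18

obs 1: x=4 → posterior Gamma(10, 9)
obs 2: x=3 → posterior Gamma(13, 10)
obs 3: x=0 → posterior Gamma(13, 11)
obs 4: x=5 → posterior Gamma(18, 12)
obs 5: x=0 → posterior Gamma(18, 13)
obs 6: x=2 → posterior Gamma(20, 14)
obs 7: x=6 → posterior Gamma(26, 15)
obs 8: x=4 → posterior Gamma(30, 16)
obs 9: x=6 → posterior Gamma(36, 17)
obs 10: x=4 → posterior Gamma(40, 18)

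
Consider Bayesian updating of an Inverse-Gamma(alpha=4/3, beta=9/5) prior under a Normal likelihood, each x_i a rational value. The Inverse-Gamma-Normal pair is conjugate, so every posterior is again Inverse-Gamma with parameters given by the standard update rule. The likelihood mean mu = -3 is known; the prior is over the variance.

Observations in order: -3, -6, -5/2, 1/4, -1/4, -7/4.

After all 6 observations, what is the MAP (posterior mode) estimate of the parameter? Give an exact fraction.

7809/2560

obs 1: x=-3 → posterior Inverse-Gamma(11/6, 9/5)
obs 2: x=-6 → posterior Inverse-Gamma(7/3, 63/10)
obs 3: x=-5/2 → posterior Inverse-Gamma(17/6, 257/40)
obs 4: x=1/4 → posterior Inverse-Gamma(10/3, 1873/160)
obs 5: x=-1/4 → posterior Inverse-Gamma(23/6, 1239/80)
obs 6: x=-7/4 → posterior Inverse-Gamma(13/3, 2603/160)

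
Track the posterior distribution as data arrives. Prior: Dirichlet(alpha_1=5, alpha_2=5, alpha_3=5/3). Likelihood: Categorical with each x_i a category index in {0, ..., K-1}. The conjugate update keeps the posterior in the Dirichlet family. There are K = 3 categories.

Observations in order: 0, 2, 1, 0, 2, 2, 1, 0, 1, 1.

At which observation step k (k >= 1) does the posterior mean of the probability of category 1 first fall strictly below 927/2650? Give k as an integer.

k = 6

obs 1: x=0 → posterior Dirichlet(6, 5, 5/3)
obs 2: x=2 → posterior Dirichlet(6, 5, 8/3)
obs 3: x=1 → posterior Dirichlet(6, 6, 8/3)
obs 4: x=0 → posterior Dirichlet(7, 6, 8/3)
obs 5: x=2 → posterior Dirichlet(7, 6, 11/3)
obs 6: x=2 → posterior Dirichlet(7, 6, 14/3)
obs 7: x=1 → posterior Dirichlet(7, 7, 14/3)
obs 8: x=0 → posterior Dirichlet(8, 7, 14/3)
obs 9: x=1 → posterior Dirichlet(8, 8, 14/3)
obs 10: x=1 → posterior Dirichlet(8, 9, 14/3)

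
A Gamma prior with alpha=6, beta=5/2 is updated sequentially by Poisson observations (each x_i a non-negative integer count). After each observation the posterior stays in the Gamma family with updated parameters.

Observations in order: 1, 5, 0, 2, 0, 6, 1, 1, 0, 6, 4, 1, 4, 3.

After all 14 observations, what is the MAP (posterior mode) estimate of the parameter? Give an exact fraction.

26/11

obs 1: x=1 → posterior Gamma(7, 7/2)
obs 2: x=5 → posterior Gamma(12, 9/2)
obs 3: x=0 → posterior Gamma(12, 11/2)
obs 4: x=2 → posterior Gamma(14, 13/2)
obs 5: x=0 → posterior Gamma(14, 15/2)
obs 6: x=6 → posterior Gamma(20, 17/2)
obs 7: x=1 → posterior Gamma(21, 19/2)
obs 8: x=1 → posterior Gamma(22, 21/2)
obs 9: x=0 → posterior Gamma(22, 23/2)
obs 10: x=6 → posterior Gamma(28, 25/2)
obs 11: x=4 → posterior Gamma(32, 27/2)
obs 12: x=1 → posterior Gamma(33, 29/2)
obs 13: x=4 → posterior Gamma(37, 31/2)
obs 14: x=3 → posterior Gamma(40, 33/2)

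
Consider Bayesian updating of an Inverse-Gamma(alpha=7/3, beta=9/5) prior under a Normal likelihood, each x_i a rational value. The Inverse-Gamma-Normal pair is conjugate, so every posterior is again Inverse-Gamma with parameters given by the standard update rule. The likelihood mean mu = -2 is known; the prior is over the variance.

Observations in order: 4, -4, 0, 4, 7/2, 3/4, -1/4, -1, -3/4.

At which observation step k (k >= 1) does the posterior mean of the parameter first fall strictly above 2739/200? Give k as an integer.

k = 5

obs 1: x=4 → posterior Inverse-Gamma(17/6, 99/5)
obs 2: x=-4 → posterior Inverse-Gamma(10/3, 109/5)
obs 3: x=0 → posterior Inverse-Gamma(23/6, 119/5)
obs 4: x=4 → posterior Inverse-Gamma(13/3, 209/5)
obs 5: x=7/2 → posterior Inverse-Gamma(29/6, 2277/40)
obs 6: x=3/4 → posterior Inverse-Gamma(16/3, 9713/160)
obs 7: x=-1/4 → posterior Inverse-Gamma(35/6, 4979/80)
obs 8: x=-1 → posterior Inverse-Gamma(19/3, 5019/80)
obs 9: x=-3/4 → posterior Inverse-Gamma(41/6, 10163/160)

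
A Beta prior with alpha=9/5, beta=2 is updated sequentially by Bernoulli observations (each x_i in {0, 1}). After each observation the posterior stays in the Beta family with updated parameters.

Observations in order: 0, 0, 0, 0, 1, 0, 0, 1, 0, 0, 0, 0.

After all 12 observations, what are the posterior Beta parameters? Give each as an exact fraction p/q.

alpha=19/5, beta=12

obs 1: x=0 → posterior Beta(9/5, 3)
obs 2: x=0 → posterior Beta(9/5, 4)
obs 3: x=0 → posterior Beta(9/5, 5)
obs 4: x=0 → posterior Beta(9/5, 6)
obs 5: x=1 → posterior Beta(14/5, 6)
obs 6: x=0 → posterior Beta(14/5, 7)
obs 7: x=0 → posterior Beta(14/5, 8)
obs 8: x=1 → posterior Beta(19/5, 8)
obs 9: x=0 → posterior Beta(19/5, 9)
obs 10: x=0 → posterior Beta(19/5, 10)
obs 11: x=0 → posterior Beta(19/5, 11)
obs 12: x=0 → posterior Beta(19/5, 12)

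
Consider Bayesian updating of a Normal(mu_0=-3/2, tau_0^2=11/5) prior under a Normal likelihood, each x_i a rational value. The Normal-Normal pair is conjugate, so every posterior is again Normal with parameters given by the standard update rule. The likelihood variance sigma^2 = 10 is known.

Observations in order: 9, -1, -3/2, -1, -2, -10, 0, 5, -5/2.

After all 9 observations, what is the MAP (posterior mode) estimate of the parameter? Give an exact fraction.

-119/149

obs 1: x=9 → posterior Normal(24/61, 110/61)
obs 2: x=-1 → posterior Normal(13/72, 55/36)
obs 3: x=-3/2 → posterior Normal(-7/166, 110/83)
obs 4: x=-1 → posterior Normal(-29/188, 55/47)
obs 5: x=-2 → posterior Normal(-73/210, 22/21)
obs 6: x=-10 → posterior Normal(-293/232, 55/58)
obs 7: x=0 → posterior Normal(-293/254, 110/127)
obs 8: x=5 → posterior Normal(-61/92, 55/69)
obs 9: x=-5/2 → posterior Normal(-119/149, 110/149)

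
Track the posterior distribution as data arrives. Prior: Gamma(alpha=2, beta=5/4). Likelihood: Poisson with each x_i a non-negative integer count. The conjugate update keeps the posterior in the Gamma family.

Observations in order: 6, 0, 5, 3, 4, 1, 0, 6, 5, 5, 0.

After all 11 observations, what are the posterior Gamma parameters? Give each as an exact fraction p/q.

alpha=37, beta=49/4

obs 1: x=6 → posterior Gamma(8, 9/4)
obs 2: x=0 → posterior Gamma(8, 13/4)
obs 3: x=5 → posterior Gamma(13, 17/4)
obs 4: x=3 → posterior Gamma(16, 21/4)
obs 5: x=4 → posterior Gamma(20, 25/4)
obs 6: x=1 → posterior Gamma(21, 29/4)
obs 7: x=0 → posterior Gamma(21, 33/4)
obs 8: x=6 → posterior Gamma(27, 37/4)
obs 9: x=5 → posterior Gamma(32, 41/4)
obs 10: x=5 → posterior Gamma(37, 45/4)
obs 11: x=0 → posterior Gamma(37, 49/4)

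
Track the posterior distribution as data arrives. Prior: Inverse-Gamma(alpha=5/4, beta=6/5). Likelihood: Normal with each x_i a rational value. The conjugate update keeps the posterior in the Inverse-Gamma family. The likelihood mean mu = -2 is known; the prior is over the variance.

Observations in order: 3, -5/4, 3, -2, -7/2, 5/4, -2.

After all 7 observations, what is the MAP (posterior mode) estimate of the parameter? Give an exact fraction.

2631/460

obs 1: x=3 → posterior Inverse-Gamma(7/4, 137/10)
obs 2: x=-5/4 → posterior Inverse-Gamma(9/4, 2237/160)
obs 3: x=3 → posterior Inverse-Gamma(11/4, 4237/160)
obs 4: x=-2 → posterior Inverse-Gamma(13/4, 4237/160)
obs 5: x=-7/2 → posterior Inverse-Gamma(15/4, 4417/160)
obs 6: x=5/4 → posterior Inverse-Gamma(17/4, 2631/80)
obs 7: x=-2 → posterior Inverse-Gamma(19/4, 2631/80)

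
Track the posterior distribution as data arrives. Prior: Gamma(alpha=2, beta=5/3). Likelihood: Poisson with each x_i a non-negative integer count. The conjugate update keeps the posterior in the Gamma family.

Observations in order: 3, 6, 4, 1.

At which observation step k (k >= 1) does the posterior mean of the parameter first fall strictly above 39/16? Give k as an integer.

obs 1: x=3 → posterior Gamma(5, 8/3)
obs 2: x=6 → posterior Gamma(11, 11/3)
obs 3: x=4 → posterior Gamma(15, 14/3)
obs 4: x=1 → posterior Gamma(16, 17/3)

k = 2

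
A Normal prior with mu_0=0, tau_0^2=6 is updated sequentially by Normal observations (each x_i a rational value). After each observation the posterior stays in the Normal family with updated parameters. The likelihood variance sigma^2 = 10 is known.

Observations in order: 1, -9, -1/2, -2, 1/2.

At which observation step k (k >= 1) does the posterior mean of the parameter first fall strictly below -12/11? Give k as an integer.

k = 2

obs 1: x=1 → posterior Normal(3/8, 15/4)
obs 2: x=-9 → posterior Normal(-24/11, 30/11)
obs 3: x=-1/2 → posterior Normal(-51/28, 15/7)
obs 4: x=-2 → posterior Normal(-63/34, 30/17)
obs 5: x=1/2 → posterior Normal(-3/2, 3/2)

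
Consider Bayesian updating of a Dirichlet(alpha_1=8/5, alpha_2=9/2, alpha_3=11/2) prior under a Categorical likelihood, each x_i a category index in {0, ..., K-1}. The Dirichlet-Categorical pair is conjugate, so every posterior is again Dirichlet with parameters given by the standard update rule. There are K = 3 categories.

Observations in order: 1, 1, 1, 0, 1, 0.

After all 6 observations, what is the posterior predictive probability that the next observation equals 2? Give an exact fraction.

obs 1: x=1 → posterior Dirichlet(8/5, 11/2, 11/2)
obs 2: x=1 → posterior Dirichlet(8/5, 13/2, 11/2)
obs 3: x=1 → posterior Dirichlet(8/5, 15/2, 11/2)
obs 4: x=0 → posterior Dirichlet(13/5, 15/2, 11/2)
obs 5: x=1 → posterior Dirichlet(13/5, 17/2, 11/2)
obs 6: x=0 → posterior Dirichlet(18/5, 17/2, 11/2)

5/16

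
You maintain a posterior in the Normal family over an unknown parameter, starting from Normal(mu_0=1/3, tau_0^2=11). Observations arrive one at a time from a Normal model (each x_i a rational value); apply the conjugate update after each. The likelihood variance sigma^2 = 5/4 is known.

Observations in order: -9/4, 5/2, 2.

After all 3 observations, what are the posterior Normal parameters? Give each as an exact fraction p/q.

mu_0=302/411, tau_0^2=55/137

obs 1: x=-9/4 → posterior Normal(-292/147, 55/49)
obs 2: x=5/2 → posterior Normal(38/279, 55/93)
obs 3: x=2 → posterior Normal(302/411, 55/137)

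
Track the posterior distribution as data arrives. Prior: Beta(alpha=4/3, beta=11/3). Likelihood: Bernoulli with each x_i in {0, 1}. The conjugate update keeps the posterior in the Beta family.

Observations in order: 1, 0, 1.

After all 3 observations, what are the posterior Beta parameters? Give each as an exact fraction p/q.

obs 1: x=1 → posterior Beta(7/3, 11/3)
obs 2: x=0 → posterior Beta(7/3, 14/3)
obs 3: x=1 → posterior Beta(10/3, 14/3)

alpha=10/3, beta=14/3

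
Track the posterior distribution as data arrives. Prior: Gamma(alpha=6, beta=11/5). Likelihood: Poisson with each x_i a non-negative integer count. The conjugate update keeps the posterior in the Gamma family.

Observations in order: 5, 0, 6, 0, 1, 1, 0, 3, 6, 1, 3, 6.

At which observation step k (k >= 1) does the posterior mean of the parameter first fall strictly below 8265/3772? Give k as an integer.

obs 1: x=5 → posterior Gamma(11, 16/5)
obs 2: x=0 → posterior Gamma(11, 21/5)
obs 3: x=6 → posterior Gamma(17, 26/5)
obs 4: x=0 → posterior Gamma(17, 31/5)
obs 5: x=1 → posterior Gamma(18, 36/5)
obs 6: x=1 → posterior Gamma(19, 41/5)
obs 7: x=0 → posterior Gamma(19, 46/5)
obs 8: x=3 → posterior Gamma(22, 51/5)
obs 9: x=6 → posterior Gamma(28, 56/5)
obs 10: x=1 → posterior Gamma(29, 61/5)
obs 11: x=3 → posterior Gamma(32, 66/5)
obs 12: x=6 → posterior Gamma(38, 71/5)

k = 7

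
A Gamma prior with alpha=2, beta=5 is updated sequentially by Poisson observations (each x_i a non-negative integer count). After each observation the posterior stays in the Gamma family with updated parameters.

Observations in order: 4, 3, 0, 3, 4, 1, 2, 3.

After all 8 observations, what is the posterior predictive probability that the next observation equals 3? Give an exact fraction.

obs 1: x=4 → posterior Gamma(6, 6)
obs 2: x=3 → posterior Gamma(9, 7)
obs 3: x=0 → posterior Gamma(9, 8)
obs 4: x=3 → posterior Gamma(12, 9)
obs 5: x=4 → posterior Gamma(16, 10)
obs 6: x=1 → posterior Gamma(17, 11)
obs 7: x=2 → posterior Gamma(19, 12)
obs 8: x=3 → posterior Gamma(22, 13)

812595236122578341604814357/5624849475731046639314403328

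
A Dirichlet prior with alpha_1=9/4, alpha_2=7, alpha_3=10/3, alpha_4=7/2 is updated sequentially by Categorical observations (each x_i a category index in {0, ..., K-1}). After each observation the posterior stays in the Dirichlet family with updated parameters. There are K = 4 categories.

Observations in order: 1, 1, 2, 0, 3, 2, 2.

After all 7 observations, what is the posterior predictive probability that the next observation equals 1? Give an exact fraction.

108/277

obs 1: x=1 → posterior Dirichlet(9/4, 8, 10/3, 7/2)
obs 2: x=1 → posterior Dirichlet(9/4, 9, 10/3, 7/2)
obs 3: x=2 → posterior Dirichlet(9/4, 9, 13/3, 7/2)
obs 4: x=0 → posterior Dirichlet(13/4, 9, 13/3, 7/2)
obs 5: x=3 → posterior Dirichlet(13/4, 9, 13/3, 9/2)
obs 6: x=2 → posterior Dirichlet(13/4, 9, 16/3, 9/2)
obs 7: x=2 → posterior Dirichlet(13/4, 9, 19/3, 9/2)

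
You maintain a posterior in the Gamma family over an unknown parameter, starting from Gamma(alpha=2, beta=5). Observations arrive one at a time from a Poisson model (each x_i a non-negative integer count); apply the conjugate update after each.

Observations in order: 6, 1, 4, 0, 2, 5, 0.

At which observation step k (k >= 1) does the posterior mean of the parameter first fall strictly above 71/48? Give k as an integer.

k = 3

obs 1: x=6 → posterior Gamma(8, 6)
obs 2: x=1 → posterior Gamma(9, 7)
obs 3: x=4 → posterior Gamma(13, 8)
obs 4: x=0 → posterior Gamma(13, 9)
obs 5: x=2 → posterior Gamma(15, 10)
obs 6: x=5 → posterior Gamma(20, 11)
obs 7: x=0 → posterior Gamma(20, 12)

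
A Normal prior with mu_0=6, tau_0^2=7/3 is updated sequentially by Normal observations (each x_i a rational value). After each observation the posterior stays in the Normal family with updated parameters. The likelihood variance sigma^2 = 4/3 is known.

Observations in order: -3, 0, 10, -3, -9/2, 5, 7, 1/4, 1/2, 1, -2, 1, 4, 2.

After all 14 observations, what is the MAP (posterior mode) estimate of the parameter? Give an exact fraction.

607/408

obs 1: x=-3 → posterior Normal(3/11, 28/33)
obs 2: x=0 → posterior Normal(1/6, 14/27)
obs 3: x=10 → posterior Normal(73/25, 28/75)
obs 4: x=-3 → posterior Normal(13/8, 7/24)
obs 5: x=-9/2 → posterior Normal(41/78, 28/117)
obs 6: x=5 → posterior Normal(111/92, 14/69)
obs 7: x=7 → posterior Normal(209/106, 28/159)
obs 8: x=1/4 → posterior Normal(85/48, 7/45)
obs 9: x=1/2 → posterior Normal(439/268, 28/201)
obs 10: x=1 → posterior Normal(467/296, 14/111)
obs 11: x=-2 → posterior Normal(137/108, 28/243)
obs 12: x=1 → posterior Normal(439/352, 7/66)
obs 13: x=4 → posterior Normal(29/20, 28/285)
obs 14: x=2 → posterior Normal(607/408, 14/153)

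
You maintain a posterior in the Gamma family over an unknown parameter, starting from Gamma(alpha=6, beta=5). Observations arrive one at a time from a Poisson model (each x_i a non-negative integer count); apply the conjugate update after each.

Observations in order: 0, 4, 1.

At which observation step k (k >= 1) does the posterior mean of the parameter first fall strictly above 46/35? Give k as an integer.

k = 2

obs 1: x=0 → posterior Gamma(6, 6)
obs 2: x=4 → posterior Gamma(10, 7)
obs 3: x=1 → posterior Gamma(11, 8)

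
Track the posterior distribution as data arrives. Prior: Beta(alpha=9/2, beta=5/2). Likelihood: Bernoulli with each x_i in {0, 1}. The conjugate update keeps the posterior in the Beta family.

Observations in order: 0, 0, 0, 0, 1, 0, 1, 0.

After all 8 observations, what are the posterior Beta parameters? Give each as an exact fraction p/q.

alpha=13/2, beta=17/2

obs 1: x=0 → posterior Beta(9/2, 7/2)
obs 2: x=0 → posterior Beta(9/2, 9/2)
obs 3: x=0 → posterior Beta(9/2, 11/2)
obs 4: x=0 → posterior Beta(9/2, 13/2)
obs 5: x=1 → posterior Beta(11/2, 13/2)
obs 6: x=0 → posterior Beta(11/2, 15/2)
obs 7: x=1 → posterior Beta(13/2, 15/2)
obs 8: x=0 → posterior Beta(13/2, 17/2)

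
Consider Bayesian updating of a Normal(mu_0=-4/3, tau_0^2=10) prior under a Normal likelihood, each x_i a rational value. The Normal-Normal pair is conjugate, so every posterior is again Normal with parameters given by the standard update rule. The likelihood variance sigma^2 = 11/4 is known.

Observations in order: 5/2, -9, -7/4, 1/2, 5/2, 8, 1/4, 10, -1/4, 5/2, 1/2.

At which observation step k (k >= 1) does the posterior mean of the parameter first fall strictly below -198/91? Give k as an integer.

obs 1: x=5/2 → posterior Normal(256/153, 110/51)
obs 2: x=-9 → posterior Normal(-824/273, 110/91)
obs 3: x=-7/4 → posterior Normal(-1034/393, 110/131)
obs 4: x=1/2 → posterior Normal(-974/513, 110/171)
obs 5: x=5/2 → posterior Normal(-674/633, 110/211)
obs 6: x=8 → posterior Normal(286/753, 110/251)
obs 7: x=1/4 → posterior Normal(316/873, 110/291)
obs 8: x=10 → posterior Normal(1516/993, 110/331)
obs 9: x=-1/4 → posterior Normal(1486/1113, 110/371)
obs 10: x=5/2 → posterior Normal(1786/1233, 110/411)
obs 11: x=1/2 → posterior Normal(1846/1353, 10/41)

k = 2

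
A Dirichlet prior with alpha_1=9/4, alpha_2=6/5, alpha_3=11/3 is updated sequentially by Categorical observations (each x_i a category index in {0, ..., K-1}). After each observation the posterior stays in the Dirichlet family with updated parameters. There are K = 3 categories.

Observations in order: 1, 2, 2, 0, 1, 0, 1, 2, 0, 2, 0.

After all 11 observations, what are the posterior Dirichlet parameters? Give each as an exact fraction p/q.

alpha_1=25/4, alpha_2=21/5, alpha_3=23/3

obs 1: x=1 → posterior Dirichlet(9/4, 11/5, 11/3)
obs 2: x=2 → posterior Dirichlet(9/4, 11/5, 14/3)
obs 3: x=2 → posterior Dirichlet(9/4, 11/5, 17/3)
obs 4: x=0 → posterior Dirichlet(13/4, 11/5, 17/3)
obs 5: x=1 → posterior Dirichlet(13/4, 16/5, 17/3)
obs 6: x=0 → posterior Dirichlet(17/4, 16/5, 17/3)
obs 7: x=1 → posterior Dirichlet(17/4, 21/5, 17/3)
obs 8: x=2 → posterior Dirichlet(17/4, 21/5, 20/3)
obs 9: x=0 → posterior Dirichlet(21/4, 21/5, 20/3)
obs 10: x=2 → posterior Dirichlet(21/4, 21/5, 23/3)
obs 11: x=0 → posterior Dirichlet(25/4, 21/5, 23/3)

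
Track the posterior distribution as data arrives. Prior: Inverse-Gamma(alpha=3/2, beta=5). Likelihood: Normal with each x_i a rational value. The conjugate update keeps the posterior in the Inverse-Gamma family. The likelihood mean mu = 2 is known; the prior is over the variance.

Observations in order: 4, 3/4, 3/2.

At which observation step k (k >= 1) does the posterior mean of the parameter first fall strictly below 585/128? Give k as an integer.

obs 1: x=4 → posterior Inverse-Gamma(2, 7)
obs 2: x=3/4 → posterior Inverse-Gamma(5/2, 249/32)
obs 3: x=3/2 → posterior Inverse-Gamma(3, 253/32)

k = 3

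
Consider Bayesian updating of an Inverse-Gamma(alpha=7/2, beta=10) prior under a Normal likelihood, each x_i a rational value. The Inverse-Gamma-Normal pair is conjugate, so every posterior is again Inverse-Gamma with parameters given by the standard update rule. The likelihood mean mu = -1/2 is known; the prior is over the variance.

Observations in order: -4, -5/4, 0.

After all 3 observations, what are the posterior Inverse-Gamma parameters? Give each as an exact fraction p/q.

alpha=5, beta=529/32

obs 1: x=-4 → posterior Inverse-Gamma(4, 129/8)
obs 2: x=-5/4 → posterior Inverse-Gamma(9/2, 525/32)
obs 3: x=0 → posterior Inverse-Gamma(5, 529/32)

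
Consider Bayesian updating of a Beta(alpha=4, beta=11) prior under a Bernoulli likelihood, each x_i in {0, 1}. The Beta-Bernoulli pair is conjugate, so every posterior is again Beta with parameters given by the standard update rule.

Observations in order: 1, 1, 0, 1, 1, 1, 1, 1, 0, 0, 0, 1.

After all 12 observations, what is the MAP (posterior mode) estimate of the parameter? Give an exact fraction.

11/25

obs 1: x=1 → posterior Beta(5, 11)
obs 2: x=1 → posterior Beta(6, 11)
obs 3: x=0 → posterior Beta(6, 12)
obs 4: x=1 → posterior Beta(7, 12)
obs 5: x=1 → posterior Beta(8, 12)
obs 6: x=1 → posterior Beta(9, 12)
obs 7: x=1 → posterior Beta(10, 12)
obs 8: x=1 → posterior Beta(11, 12)
obs 9: x=0 → posterior Beta(11, 13)
obs 10: x=0 → posterior Beta(11, 14)
obs 11: x=0 → posterior Beta(11, 15)
obs 12: x=1 → posterior Beta(12, 15)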